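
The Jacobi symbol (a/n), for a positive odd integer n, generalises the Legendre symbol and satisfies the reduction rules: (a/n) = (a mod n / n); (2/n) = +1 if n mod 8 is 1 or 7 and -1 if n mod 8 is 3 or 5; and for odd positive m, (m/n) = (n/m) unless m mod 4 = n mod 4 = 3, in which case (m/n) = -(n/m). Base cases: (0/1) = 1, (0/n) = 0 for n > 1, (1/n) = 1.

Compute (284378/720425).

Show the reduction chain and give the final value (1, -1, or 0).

1

factor out 2^1: 284378 = 2^1·142189; with 720425 mod 8 = 1, (2/720425) = +1; sign now +1; continue with (142189/720425)
flip (142189/720425) -> (720425/142189): both odd, 142189 mod 4 = 1, 720425 mod 4 = 1, so the flip contributes +1; sign now +1
(720425/142189): 720425 mod 142189 = 9480, so (720425/142189) = (9480/142189)
factor out 2^3: 9480 = 2^3·1185; with 142189 mod 8 = 5, (2/142189) = -1; sign now -1; continue with (1185/142189)
flip (1185/142189) -> (142189/1185): both odd, 1185 mod 4 = 1, 142189 mod 4 = 1, so the flip contributes +1; sign now -1
(142189/1185): 142189 mod 1185 = 1174, so (142189/1185) = (1174/1185)
factor out 2^1: 1174 = 2^1·587; with 1185 mod 8 = 1, (2/1185) = +1; sign now -1; continue with (587/1185)
flip (587/1185) -> (1185/587): both odd, 587 mod 4 = 3, 1185 mod 4 = 1, so the flip contributes +1; sign now -1
(1185/587): 1185 mod 587 = 11, so (1185/587) = (11/587)
flip (11/587) -> (587/11): both odd, 11 mod 4 = 3, 587 mod 4 = 3, so the flip contributes -1; sign now +1
(587/11): 587 mod 11 = 4, so (587/11) = (4/11)
factor out 2^2: 4 = 2^2·1; with 11 mod 8 = 3, (2/11) = -1; sign now +1; continue with (1/11)
reached (1/11) = 1, so the symbol is +1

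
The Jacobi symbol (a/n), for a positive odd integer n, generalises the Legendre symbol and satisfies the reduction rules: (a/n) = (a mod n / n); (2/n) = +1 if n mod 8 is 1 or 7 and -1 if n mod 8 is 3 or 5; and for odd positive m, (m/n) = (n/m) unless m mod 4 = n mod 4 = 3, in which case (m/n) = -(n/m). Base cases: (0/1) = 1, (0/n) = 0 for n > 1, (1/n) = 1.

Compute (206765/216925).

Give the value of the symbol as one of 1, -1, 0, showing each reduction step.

0

reciprocity: (206765/216925) = +1·(216925/206765) since 206765 mod 4 = 1, 216925 mod 4 = 1; sign now +1
(216925/206765) = (10160/206765)   [reduce mod 206765]
10160 = 2^4·635; (2/206765) = -1 since 206765 mod 8 = 5, so (10160/206765) = (-1)^4·(635/206765); sign now +1
reciprocity: (635/206765) = +1·(206765/635) since 635 mod 4 = 3, 206765 mod 4 = 1; sign now +1
(206765/635) = (390/635)   [reduce mod 635]
390 = 2^1·195; (2/635) = -1 since 635 mod 8 = 3, so (390/635) = (-1)^1·(195/635); sign now -1
reciprocity: (195/635) = -1·(635/195) since 195 mod 4 = 3, 635 mod 4 = 3; sign now +1
(635/195) = (50/195)   [reduce mod 195]
50 = 2^1·25; (2/195) = -1 since 195 mod 8 = 3, so (50/195) = (-1)^1·(25/195); sign now -1
reciprocity: (25/195) = +1·(195/25) since 25 mod 4 = 1, 195 mod 4 = 3; sign now -1
(195/25) = (20/25)   [reduce mod 25]
20 = 2^2·5; (2/25) = +1 since 25 mod 8 = 1, so (20/25) = (+1)^2·(5/25); sign now -1
reciprocity: (5/25) = +1·(25/5) since 5 mod 4 = 1, 25 mod 4 = 1; sign now -1
(25/5) = (0/5)   [reduce mod 5]
(0/5) = 0   [gcd(a, n) > 1]; final value = 0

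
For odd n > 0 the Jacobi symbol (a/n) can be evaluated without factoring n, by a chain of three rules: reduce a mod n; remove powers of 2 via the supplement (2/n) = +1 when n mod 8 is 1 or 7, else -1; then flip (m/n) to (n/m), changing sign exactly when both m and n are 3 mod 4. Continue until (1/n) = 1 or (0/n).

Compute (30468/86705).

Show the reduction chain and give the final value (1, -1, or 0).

-1

factor out 2^2: 30468 = 2^2·7617; with 86705 mod 8 = 1, (2/86705) = +1; sign now +1; continue with (7617/86705)
flip (7617/86705) -> (86705/7617): both odd, 7617 mod 4 = 1, 86705 mod 4 = 1, so the flip contributes +1; sign now +1
(86705/7617): 86705 mod 7617 = 2918, so (86705/7617) = (2918/7617)
factor out 2^1: 2918 = 2^1·1459; with 7617 mod 8 = 1, (2/7617) = +1; sign now +1; continue with (1459/7617)
flip (1459/7617) -> (7617/1459): both odd, 1459 mod 4 = 3, 7617 mod 4 = 1, so the flip contributes +1; sign now +1
(7617/1459): 7617 mod 1459 = 322, so (7617/1459) = (322/1459)
factor out 2^1: 322 = 2^1·161; with 1459 mod 8 = 3, (2/1459) = -1; sign now -1; continue with (161/1459)
flip (161/1459) -> (1459/161): both odd, 161 mod 4 = 1, 1459 mod 4 = 3, so the flip contributes +1; sign now -1
(1459/161): 1459 mod 161 = 10, so (1459/161) = (10/161)
factor out 2^1: 10 = 2^1·5; with 161 mod 8 = 1, (2/161) = +1; sign now -1; continue with (5/161)
flip (5/161) -> (161/5): both odd, 5 mod 4 = 1, 161 mod 4 = 1, so the flip contributes +1; sign now -1
(161/5): 161 mod 5 = 1, so (161/5) = (1/5)
reached (1/5) = 1, so the symbol is -1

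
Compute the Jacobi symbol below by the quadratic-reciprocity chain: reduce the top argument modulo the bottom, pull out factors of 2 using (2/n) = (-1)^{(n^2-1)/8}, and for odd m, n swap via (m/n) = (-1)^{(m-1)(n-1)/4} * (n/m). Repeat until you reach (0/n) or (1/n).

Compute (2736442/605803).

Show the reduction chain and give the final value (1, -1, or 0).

-1

(2736442/605803): 2736442 mod 605803 = 313230, so (2736442/605803) = (313230/605803)
factor out 2^1: 313230 = 2^1·156615; with 605803 mod 8 = 3, (2/605803) = -1; sign now -1; continue with (156615/605803)
flip (156615/605803) -> (605803/156615): both odd, 156615 mod 4 = 3, 605803 mod 4 = 3, so the flip contributes -1; sign now +1
(605803/156615): 605803 mod 156615 = 135958, so (605803/156615) = (135958/156615)
factor out 2^1: 135958 = 2^1·67979; with 156615 mod 8 = 7, (2/156615) = +1; sign now +1; continue with (67979/156615)
flip (67979/156615) -> (156615/67979): both odd, 67979 mod 4 = 3, 156615 mod 4 = 3, so the flip contributes -1; sign now -1
(156615/67979): 156615 mod 67979 = 20657, so (156615/67979) = (20657/67979)
flip (20657/67979) -> (67979/20657): both odd, 20657 mod 4 = 1, 67979 mod 4 = 3, so the flip contributes +1; sign now -1
(67979/20657): 67979 mod 20657 = 6008, so (67979/20657) = (6008/20657)
factor out 2^3: 6008 = 2^3·751; with 20657 mod 8 = 1, (2/20657) = +1; sign now -1; continue with (751/20657)
flip (751/20657) -> (20657/751): both odd, 751 mod 4 = 3, 20657 mod 4 = 1, so the flip contributes +1; sign now -1
(20657/751): 20657 mod 751 = 380, so (20657/751) = (380/751)
factor out 2^2: 380 = 2^2·95; with 751 mod 8 = 7, (2/751) = +1; sign now -1; continue with (95/751)
flip (95/751) -> (751/95): both odd, 95 mod 4 = 3, 751 mod 4 = 3, so the flip contributes -1; sign now +1
(751/95): 751 mod 95 = 86, so (751/95) = (86/95)
factor out 2^1: 86 = 2^1·43; with 95 mod 8 = 7, (2/95) = +1; sign now +1; continue with (43/95)
flip (43/95) -> (95/43): both odd, 43 mod 4 = 3, 95 mod 4 = 3, so the flip contributes -1; sign now -1
(95/43): 95 mod 43 = 9, so (95/43) = (9/43)
flip (9/43) -> (43/9): both odd, 9 mod 4 = 1, 43 mod 4 = 3, so the flip contributes +1; sign now -1
(43/9): 43 mod 9 = 7, so (43/9) = (7/9)
flip (7/9) -> (9/7): both odd, 7 mod 4 = 3, 9 mod 4 = 1, so the flip contributes +1; sign now -1
(9/7): 9 mod 7 = 2, so (9/7) = (2/7)
factor out 2^1: 2 = 2^1·1; with 7 mod 8 = 7, (2/7) = +1; sign now -1; continue with (1/7)
reached (1/7) = 1, so the symbol is -1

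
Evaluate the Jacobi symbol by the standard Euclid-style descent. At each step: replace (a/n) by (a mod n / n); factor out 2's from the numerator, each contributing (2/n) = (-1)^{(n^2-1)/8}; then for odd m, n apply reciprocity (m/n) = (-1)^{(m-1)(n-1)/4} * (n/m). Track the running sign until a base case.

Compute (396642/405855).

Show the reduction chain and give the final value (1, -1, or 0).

0

396642 = 2^1·198321; (2/405855) = +1 since 405855 mod 8 = 7, so (396642/405855) = (+1)^1·(198321/405855); sign now +1
reciprocity: (198321/405855) = +1·(405855/198321) since 198321 mod 4 = 1, 405855 mod 4 = 3; sign now +1
(405855/198321) = (9213/198321)   [reduce mod 198321]
reciprocity: (9213/198321) = +1·(198321/9213) since 9213 mod 4 = 1, 198321 mod 4 = 1; sign now +1
(198321/9213) = (4848/9213)   [reduce mod 9213]
4848 = 2^4·303; (2/9213) = -1 since 9213 mod 8 = 5, so (4848/9213) = (-1)^4·(303/9213); sign now +1
reciprocity: (303/9213) = +1·(9213/303) since 303 mod 4 = 3, 9213 mod 4 = 1; sign now +1
(9213/303) = (123/303)   [reduce mod 303]
reciprocity: (123/303) = -1·(303/123) since 123 mod 4 = 3, 303 mod 4 = 3; sign now -1
(303/123) = (57/123)   [reduce mod 123]
reciprocity: (57/123) = +1·(123/57) since 57 mod 4 = 1, 123 mod 4 = 3; sign now -1
(123/57) = (9/57)   [reduce mod 57]
reciprocity: (9/57) = +1·(57/9) since 9 mod 4 = 1, 57 mod 4 = 1; sign now -1
(57/9) = (3/9)   [reduce mod 9]
reciprocity: (3/9) = +1·(9/3) since 3 mod 4 = 3, 9 mod 4 = 1; sign now -1
(9/3) = (0/3)   [reduce mod 3]
(0/3) = 0   [gcd(a, n) > 1]; final value = 0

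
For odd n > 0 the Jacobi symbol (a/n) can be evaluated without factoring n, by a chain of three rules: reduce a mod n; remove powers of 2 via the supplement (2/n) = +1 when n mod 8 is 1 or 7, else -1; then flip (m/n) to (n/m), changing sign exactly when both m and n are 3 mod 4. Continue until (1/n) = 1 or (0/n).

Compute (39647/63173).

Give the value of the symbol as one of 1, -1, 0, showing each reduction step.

flip (39647/63173) -> (63173/39647): both odd, 39647 mod 4 = 3, 63173 mod 4 = 1, so the flip contributes +1; sign now +1
(63173/39647): 63173 mod 39647 = 23526, so (63173/39647) = (23526/39647)
factor out 2^1: 23526 = 2^1·11763; with 39647 mod 8 = 7, (2/39647) = +1; sign now +1; continue with (11763/39647)
flip (11763/39647) -> (39647/11763): both odd, 11763 mod 4 = 3, 39647 mod 4 = 3, so the flip contributes -1; sign now -1
(39647/11763): 39647 mod 11763 = 4358, so (39647/11763) = (4358/11763)
factor out 2^1: 4358 = 2^1·2179; with 11763 mod 8 = 3, (2/11763) = -1; sign now +1; continue with (2179/11763)
flip (2179/11763) -> (11763/2179): both odd, 2179 mod 4 = 3, 11763 mod 4 = 3, so the flip contributes -1; sign now -1
(11763/2179): 11763 mod 2179 = 868, so (11763/2179) = (868/2179)
factor out 2^2: 868 = 2^2·217; with 2179 mod 8 = 3, (2/2179) = -1; sign now -1; continue with (217/2179)
flip (217/2179) -> (2179/217): both odd, 217 mod 4 = 1, 2179 mod 4 = 3, so the flip contributes +1; sign now -1
(2179/217): 2179 mod 217 = 9, so (2179/217) = (9/217)
flip (9/217) -> (217/9): both odd, 9 mod 4 = 1, 217 mod 4 = 1, so the flip contributes +1; sign now -1
(217/9): 217 mod 9 = 1, so (217/9) = (1/9)
reached (1/9) = 1, so the symbol is -1

-1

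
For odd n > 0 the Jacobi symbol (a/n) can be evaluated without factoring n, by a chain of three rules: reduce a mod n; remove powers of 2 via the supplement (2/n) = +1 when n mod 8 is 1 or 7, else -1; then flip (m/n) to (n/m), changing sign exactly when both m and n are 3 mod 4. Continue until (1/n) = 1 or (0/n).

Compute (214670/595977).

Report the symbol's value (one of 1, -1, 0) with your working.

factor out 2^1: 214670 = 2^1·107335; with 595977 mod 8 = 1, (2/595977) = +1; sign now +1; continue with (107335/595977)
flip (107335/595977) -> (595977/107335): both odd, 107335 mod 4 = 3, 595977 mod 4 = 1, so the flip contributes +1; sign now +1
(595977/107335): 595977 mod 107335 = 59302, so (595977/107335) = (59302/107335)
factor out 2^1: 59302 = 2^1·29651; with 107335 mod 8 = 7, (2/107335) = +1; sign now +1; continue with (29651/107335)
flip (29651/107335) -> (107335/29651): both odd, 29651 mod 4 = 3, 107335 mod 4 = 3, so the flip contributes -1; sign now -1
(107335/29651): 107335 mod 29651 = 18382, so (107335/29651) = (18382/29651)
factor out 2^1: 18382 = 2^1·9191; with 29651 mod 8 = 3, (2/29651) = -1; sign now +1; continue with (9191/29651)
flip (9191/29651) -> (29651/9191): both odd, 9191 mod 4 = 3, 29651 mod 4 = 3, so the flip contributes -1; sign now -1
(29651/9191): 29651 mod 9191 = 2078, so (29651/9191) = (2078/9191)
factor out 2^1: 2078 = 2^1·1039; with 9191 mod 8 = 7, (2/9191) = +1; sign now -1; continue with (1039/9191)
flip (1039/9191) -> (9191/1039): both odd, 1039 mod 4 = 3, 9191 mod 4 = 3, so the flip contributes -1; sign now +1
(9191/1039): 9191 mod 1039 = 879, so (9191/1039) = (879/1039)
flip (879/1039) -> (1039/879): both odd, 879 mod 4 = 3, 1039 mod 4 = 3, so the flip contributes -1; sign now -1
(1039/879): 1039 mod 879 = 160, so (1039/879) = (160/879)
factor out 2^5: 160 = 2^5·5; with 879 mod 8 = 7, (2/879) = +1; sign now -1; continue with (5/879)
flip (5/879) -> (879/5): both odd, 5 mod 4 = 1, 879 mod 4 = 3, so the flip contributes +1; sign now -1
(879/5): 879 mod 5 = 4, so (879/5) = (4/5)
factor out 2^2: 4 = 2^2·1; with 5 mod 8 = 5, (2/5) = -1; sign now -1; continue with (1/5)
reached (1/5) = 1, so the symbol is -1

-1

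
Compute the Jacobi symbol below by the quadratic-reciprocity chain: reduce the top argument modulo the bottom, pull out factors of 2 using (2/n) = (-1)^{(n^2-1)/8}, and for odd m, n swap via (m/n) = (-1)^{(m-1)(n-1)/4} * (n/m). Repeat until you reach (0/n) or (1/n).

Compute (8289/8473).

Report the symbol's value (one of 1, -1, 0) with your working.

1

flip (8289/8473) -> (8473/8289): both odd, 8289 mod 4 = 1, 8473 mod 4 = 1, so the flip contributes +1; sign now +1
(8473/8289): 8473 mod 8289 = 184, so (8473/8289) = (184/8289)
factor out 2^3: 184 = 2^3·23; with 8289 mod 8 = 1, (2/8289) = +1; sign now +1; continue with (23/8289)
flip (23/8289) -> (8289/23): both odd, 23 mod 4 = 3, 8289 mod 4 = 1, so the flip contributes +1; sign now +1
(8289/23): 8289 mod 23 = 9, so (8289/23) = (9/23)
flip (9/23) -> (23/9): both odd, 9 mod 4 = 1, 23 mod 4 = 3, so the flip contributes +1; sign now +1
(23/9): 23 mod 9 = 5, so (23/9) = (5/9)
flip (5/9) -> (9/5): both odd, 5 mod 4 = 1, 9 mod 4 = 1, so the flip contributes +1; sign now +1
(9/5): 9 mod 5 = 4, so (9/5) = (4/5)
factor out 2^2: 4 = 2^2·1; with 5 mod 8 = 5, (2/5) = -1; sign now +1; continue with (1/5)
reached (1/5) = 1, so the symbol is +1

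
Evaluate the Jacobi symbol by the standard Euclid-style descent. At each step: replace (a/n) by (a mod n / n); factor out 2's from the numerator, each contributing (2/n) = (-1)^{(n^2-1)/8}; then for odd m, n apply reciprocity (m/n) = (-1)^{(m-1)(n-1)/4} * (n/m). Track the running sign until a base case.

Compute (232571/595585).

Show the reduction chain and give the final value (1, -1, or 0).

-1

reciprocity: (232571/595585) = +1·(595585/232571) since 232571 mod 4 = 3, 595585 mod 4 = 1; sign now +1
(595585/232571) = (130443/232571)   [reduce mod 232571]
reciprocity: (130443/232571) = -1·(232571/130443) since 130443 mod 4 = 3, 232571 mod 4 = 3; sign now -1
(232571/130443) = (102128/130443)   [reduce mod 130443]
102128 = 2^4·6383; (2/130443) = -1 since 130443 mod 8 = 3, so (102128/130443) = (-1)^4·(6383/130443); sign now -1
reciprocity: (6383/130443) = -1·(130443/6383) since 6383 mod 4 = 3, 130443 mod 4 = 3; sign now +1
(130443/6383) = (2783/6383)   [reduce mod 6383]
reciprocity: (2783/6383) = -1·(6383/2783) since 2783 mod 4 = 3, 6383 mod 4 = 3; sign now -1
(6383/2783) = (817/2783)   [reduce mod 2783]
reciprocity: (817/2783) = +1·(2783/817) since 817 mod 4 = 1, 2783 mod 4 = 3; sign now -1
(2783/817) = (332/817)   [reduce mod 817]
332 = 2^2·83; (2/817) = +1 since 817 mod 8 = 1, so (332/817) = (+1)^2·(83/817); sign now -1
reciprocity: (83/817) = +1·(817/83) since 83 mod 4 = 3, 817 mod 4 = 1; sign now -1
(817/83) = (70/83)   [reduce mod 83]
70 = 2^1·35; (2/83) = -1 since 83 mod 8 = 3, so (70/83) = (-1)^1·(35/83); sign now +1
reciprocity: (35/83) = -1·(83/35) since 35 mod 4 = 3, 83 mod 4 = 3; sign now -1
(83/35) = (13/35)   [reduce mod 35]
reciprocity: (13/35) = +1·(35/13) since 13 mod 4 = 1, 35 mod 4 = 3; sign now -1
(35/13) = (9/13)   [reduce mod 13]
reciprocity: (9/13) = +1·(13/9) since 9 mod 4 = 1, 13 mod 4 = 1; sign now -1
(13/9) = (4/9)   [reduce mod 9]
4 = 2^2·1; (2/9) = +1 since 9 mod 8 = 1, so (4/9) = (+1)^2·(1/9); sign now -1
(1/9) = 1; final value = sign = -1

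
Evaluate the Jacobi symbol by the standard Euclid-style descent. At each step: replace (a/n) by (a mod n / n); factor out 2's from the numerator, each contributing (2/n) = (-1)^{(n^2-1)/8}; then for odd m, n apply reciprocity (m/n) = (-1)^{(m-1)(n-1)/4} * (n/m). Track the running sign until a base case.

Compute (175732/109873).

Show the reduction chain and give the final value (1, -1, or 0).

(175732/109873): 175732 mod 109873 = 65859, so (175732/109873) = (65859/109873)
flip (65859/109873) -> (109873/65859): both odd, 65859 mod 4 = 3, 109873 mod 4 = 1, so the flip contributes +1; sign now +1
(109873/65859): 109873 mod 65859 = 44014, so (109873/65859) = (44014/65859)
factor out 2^1: 44014 = 2^1·22007; with 65859 mod 8 = 3, (2/65859) = -1; sign now -1; continue with (22007/65859)
flip (22007/65859) -> (65859/22007): both odd, 22007 mod 4 = 3, 65859 mod 4 = 3, so the flip contributes -1; sign now +1
(65859/22007): 65859 mod 22007 = 21845, so (65859/22007) = (21845/22007)
flip (21845/22007) -> (22007/21845): both odd, 21845 mod 4 = 1, 22007 mod 4 = 3, so the flip contributes +1; sign now +1
(22007/21845): 22007 mod 21845 = 162, so (22007/21845) = (162/21845)
factor out 2^1: 162 = 2^1·81; with 21845 mod 8 = 5, (2/21845) = -1; sign now -1; continue with (81/21845)
flip (81/21845) -> (21845/81): both odd, 81 mod 4 = 1, 21845 mod 4 = 1, so the flip contributes +1; sign now -1
(21845/81): 21845 mod 81 = 56, so (21845/81) = (56/81)
factor out 2^3: 56 = 2^3·7; with 81 mod 8 = 1, (2/81) = +1; sign now -1; continue with (7/81)
flip (7/81) -> (81/7): both odd, 7 mod 4 = 3, 81 mod 4 = 1, so the flip contributes +1; sign now -1
(81/7): 81 mod 7 = 4, so (81/7) = (4/7)
factor out 2^2: 4 = 2^2·1; with 7 mod 8 = 7, (2/7) = +1; sign now -1; continue with (1/7)
reached (1/7) = 1, so the symbol is -1

-1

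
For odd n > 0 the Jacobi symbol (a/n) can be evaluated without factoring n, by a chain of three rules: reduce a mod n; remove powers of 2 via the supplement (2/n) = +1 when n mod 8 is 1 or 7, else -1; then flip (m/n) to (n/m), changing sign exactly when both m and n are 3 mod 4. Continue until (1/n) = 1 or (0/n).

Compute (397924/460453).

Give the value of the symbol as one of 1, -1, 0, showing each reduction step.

factor out 2^2: 397924 = 2^2·99481; with 460453 mod 8 = 5, (2/460453) = -1; sign now +1; continue with (99481/460453)
flip (99481/460453) -> (460453/99481): both odd, 99481 mod 4 = 1, 460453 mod 4 = 1, so the flip contributes +1; sign now +1
(460453/99481): 460453 mod 99481 = 62529, so (460453/99481) = (62529/99481)
flip (62529/99481) -> (99481/62529): both odd, 62529 mod 4 = 1, 99481 mod 4 = 1, so the flip contributes +1; sign now +1
(99481/62529): 99481 mod 62529 = 36952, so (99481/62529) = (36952/62529)
factor out 2^3: 36952 = 2^3·4619; with 62529 mod 8 = 1, (2/62529) = +1; sign now +1; continue with (4619/62529)
flip (4619/62529) -> (62529/4619): both odd, 4619 mod 4 = 3, 62529 mod 4 = 1, so the flip contributes +1; sign now +1
(62529/4619): 62529 mod 4619 = 2482, so (62529/4619) = (2482/4619)
factor out 2^1: 2482 = 2^1·1241; with 4619 mod 8 = 3, (2/4619) = -1; sign now -1; continue with (1241/4619)
flip (1241/4619) -> (4619/1241): both odd, 1241 mod 4 = 1, 4619 mod 4 = 3, so the flip contributes +1; sign now -1
(4619/1241): 4619 mod 1241 = 896, so (4619/1241) = (896/1241)
factor out 2^7: 896 = 2^7·7; with 1241 mod 8 = 1, (2/1241) = +1; sign now -1; continue with (7/1241)
flip (7/1241) -> (1241/7): both odd, 7 mod 4 = 3, 1241 mod 4 = 1, so the flip contributes +1; sign now -1
(1241/7): 1241 mod 7 = 2, so (1241/7) = (2/7)
factor out 2^1: 2 = 2^1·1; with 7 mod 8 = 7, (2/7) = +1; sign now -1; continue with (1/7)
reached (1/7) = 1, so the symbol is -1

-1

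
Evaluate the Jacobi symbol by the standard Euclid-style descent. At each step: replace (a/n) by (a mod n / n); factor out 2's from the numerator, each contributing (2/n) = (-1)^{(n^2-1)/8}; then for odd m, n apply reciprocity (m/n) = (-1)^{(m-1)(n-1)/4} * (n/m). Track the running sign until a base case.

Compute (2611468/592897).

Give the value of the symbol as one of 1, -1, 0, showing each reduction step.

(2611468/592897): 2611468 mod 592897 = 239880, so (2611468/592897) = (239880/592897)
factor out 2^3: 239880 = 2^3·29985; with 592897 mod 8 = 1, (2/592897) = +1; sign now +1; continue with (29985/592897)
flip (29985/592897) -> (592897/29985): both odd, 29985 mod 4 = 1, 592897 mod 4 = 1, so the flip contributes +1; sign now +1
(592897/29985): 592897 mod 29985 = 23182, so (592897/29985) = (23182/29985)
factor out 2^1: 23182 = 2^1·11591; with 29985 mod 8 = 1, (2/29985) = +1; sign now +1; continue with (11591/29985)
flip (11591/29985) -> (29985/11591): both odd, 11591 mod 4 = 3, 29985 mod 4 = 1, so the flip contributes +1; sign now +1
(29985/11591): 29985 mod 11591 = 6803, so (29985/11591) = (6803/11591)
flip (6803/11591) -> (11591/6803): both odd, 6803 mod 4 = 3, 11591 mod 4 = 3, so the flip contributes -1; sign now -1
(11591/6803): 11591 mod 6803 = 4788, so (11591/6803) = (4788/6803)
factor out 2^2: 4788 = 2^2·1197; with 6803 mod 8 = 3, (2/6803) = -1; sign now -1; continue with (1197/6803)
flip (1197/6803) -> (6803/1197): both odd, 1197 mod 4 = 1, 6803 mod 4 = 3, so the flip contributes +1; sign now -1
(6803/1197): 6803 mod 1197 = 818, so (6803/1197) = (818/1197)
factor out 2^1: 818 = 2^1·409; with 1197 mod 8 = 5, (2/1197) = -1; sign now +1; continue with (409/1197)
flip (409/1197) -> (1197/409): both odd, 409 mod 4 = 1, 1197 mod 4 = 1, so the flip contributes +1; sign now +1
(1197/409): 1197 mod 409 = 379, so (1197/409) = (379/409)
flip (379/409) -> (409/379): both odd, 379 mod 4 = 3, 409 mod 4 = 1, so the flip contributes +1; sign now +1
(409/379): 409 mod 379 = 30, so (409/379) = (30/379)
factor out 2^1: 30 = 2^1·15; with 379 mod 8 = 3, (2/379) = -1; sign now -1; continue with (15/379)
flip (15/379) -> (379/15): both odd, 15 mod 4 = 3, 379 mod 4 = 3, so the flip contributes -1; sign now +1
(379/15): 379 mod 15 = 4, so (379/15) = (4/15)
factor out 2^2: 4 = 2^2·1; with 15 mod 8 = 7, (2/15) = +1; sign now +1; continue with (1/15)
reached (1/15) = 1, so the symbol is +1

1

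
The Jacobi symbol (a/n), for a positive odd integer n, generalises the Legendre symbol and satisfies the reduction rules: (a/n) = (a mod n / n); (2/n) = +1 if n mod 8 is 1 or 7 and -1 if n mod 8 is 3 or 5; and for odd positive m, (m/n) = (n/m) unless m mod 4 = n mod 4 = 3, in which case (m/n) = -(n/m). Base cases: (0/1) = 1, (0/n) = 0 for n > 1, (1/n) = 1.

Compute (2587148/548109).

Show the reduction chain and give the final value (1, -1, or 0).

1

(2587148/548109) = (394712/548109)   [reduce mod 548109]
394712 = 2^3·49339; (2/548109) = -1 since 548109 mod 8 = 5, so (394712/548109) = (-1)^3·(49339/548109); sign now -1
reciprocity: (49339/548109) = +1·(548109/49339) since 49339 mod 4 = 3, 548109 mod 4 = 1; sign now -1
(548109/49339) = (5380/49339)   [reduce mod 49339]
5380 = 2^2·1345; (2/49339) = -1 since 49339 mod 8 = 3, so (5380/49339) = (-1)^2·(1345/49339); sign now -1
reciprocity: (1345/49339) = +1·(49339/1345) since 1345 mod 4 = 1, 49339 mod 4 = 3; sign now -1
(49339/1345) = (919/1345)   [reduce mod 1345]
reciprocity: (919/1345) = +1·(1345/919) since 919 mod 4 = 3, 1345 mod 4 = 1; sign now -1
(1345/919) = (426/919)   [reduce mod 919]
426 = 2^1·213; (2/919) = +1 since 919 mod 8 = 7, so (426/919) = (+1)^1·(213/919); sign now -1
reciprocity: (213/919) = +1·(919/213) since 213 mod 4 = 1, 919 mod 4 = 3; sign now -1
(919/213) = (67/213)   [reduce mod 213]
reciprocity: (67/213) = +1·(213/67) since 67 mod 4 = 3, 213 mod 4 = 1; sign now -1
(213/67) = (12/67)   [reduce mod 67]
12 = 2^2·3; (2/67) = -1 since 67 mod 8 = 3, so (12/67) = (-1)^2·(3/67); sign now -1
reciprocity: (3/67) = -1·(67/3) since 3 mod 4 = 3, 67 mod 4 = 3; sign now +1
(67/3) = (1/3)   [reduce mod 3]
(1/3) = 1; final value = sign = +1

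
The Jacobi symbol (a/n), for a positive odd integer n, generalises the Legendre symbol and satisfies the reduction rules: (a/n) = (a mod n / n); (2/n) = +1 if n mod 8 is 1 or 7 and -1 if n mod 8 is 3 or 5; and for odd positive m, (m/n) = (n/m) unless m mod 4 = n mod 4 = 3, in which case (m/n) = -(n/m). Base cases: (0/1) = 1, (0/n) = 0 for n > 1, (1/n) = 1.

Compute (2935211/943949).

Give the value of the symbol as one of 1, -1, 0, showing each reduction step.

1

(2935211/943949) = (103364/943949)   [reduce mod 943949]
103364 = 2^2·25841; (2/943949) = -1 since 943949 mod 8 = 5, so (103364/943949) = (-1)^2·(25841/943949); sign now +1
reciprocity: (25841/943949) = +1·(943949/25841) since 25841 mod 4 = 1, 943949 mod 4 = 1; sign now +1
(943949/25841) = (13673/25841)   [reduce mod 25841]
reciprocity: (13673/25841) = +1·(25841/13673) since 13673 mod 4 = 1, 25841 mod 4 = 1; sign now +1
(25841/13673) = (12168/13673)   [reduce mod 13673]
12168 = 2^3·1521; (2/13673) = +1 since 13673 mod 8 = 1, so (12168/13673) = (+1)^3·(1521/13673); sign now +1
reciprocity: (1521/13673) = +1·(13673/1521) since 1521 mod 4 = 1, 13673 mod 4 = 1; sign now +1
(13673/1521) = (1505/1521)   [reduce mod 1521]
reciprocity: (1505/1521) = +1·(1521/1505) since 1505 mod 4 = 1, 1521 mod 4 = 1; sign now +1
(1521/1505) = (16/1505)   [reduce mod 1505]
16 = 2^4·1; (2/1505) = +1 since 1505 mod 8 = 1, so (16/1505) = (+1)^4·(1/1505); sign now +1
(1/1505) = 1; final value = sign = +1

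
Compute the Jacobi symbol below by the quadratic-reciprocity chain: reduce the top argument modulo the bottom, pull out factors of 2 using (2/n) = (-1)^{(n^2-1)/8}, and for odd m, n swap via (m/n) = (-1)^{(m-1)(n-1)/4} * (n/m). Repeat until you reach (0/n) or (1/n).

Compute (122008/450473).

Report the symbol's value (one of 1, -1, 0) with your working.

1

factor out 2^3: 122008 = 2^3·15251; with 450473 mod 8 = 1, (2/450473) = +1; sign now +1; continue with (15251/450473)
flip (15251/450473) -> (450473/15251): both odd, 15251 mod 4 = 3, 450473 mod 4 = 1, so the flip contributes +1; sign now +1
(450473/15251): 450473 mod 15251 = 8194, so (450473/15251) = (8194/15251)
factor out 2^1: 8194 = 2^1·4097; with 15251 mod 8 = 3, (2/15251) = -1; sign now -1; continue with (4097/15251)
flip (4097/15251) -> (15251/4097): both odd, 4097 mod 4 = 1, 15251 mod 4 = 3, so the flip contributes +1; sign now -1
(15251/4097): 15251 mod 4097 = 2960, so (15251/4097) = (2960/4097)
factor out 2^4: 2960 = 2^4·185; with 4097 mod 8 = 1, (2/4097) = +1; sign now -1; continue with (185/4097)
flip (185/4097) -> (4097/185): both odd, 185 mod 4 = 1, 4097 mod 4 = 1, so the flip contributes +1; sign now -1
(4097/185): 4097 mod 185 = 27, so (4097/185) = (27/185)
flip (27/185) -> (185/27): both odd, 27 mod 4 = 3, 185 mod 4 = 1, so the flip contributes +1; sign now -1
(185/27): 185 mod 27 = 23, so (185/27) = (23/27)
flip (23/27) -> (27/23): both odd, 23 mod 4 = 3, 27 mod 4 = 3, so the flip contributes -1; sign now +1
(27/23): 27 mod 23 = 4, so (27/23) = (4/23)
factor out 2^2: 4 = 2^2·1; with 23 mod 8 = 7, (2/23) = +1; sign now +1; continue with (1/23)
reached (1/23) = 1, so the symbol is +1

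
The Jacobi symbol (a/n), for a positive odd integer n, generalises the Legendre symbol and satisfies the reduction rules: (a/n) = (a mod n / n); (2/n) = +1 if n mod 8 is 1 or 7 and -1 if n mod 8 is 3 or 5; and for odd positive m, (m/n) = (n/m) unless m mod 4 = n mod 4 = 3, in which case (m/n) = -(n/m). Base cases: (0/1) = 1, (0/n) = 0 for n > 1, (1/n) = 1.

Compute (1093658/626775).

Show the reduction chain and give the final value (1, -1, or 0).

(1093658/626775) = (466883/626775)   [reduce mod 626775]
reciprocity: (466883/626775) = -1·(626775/466883) since 466883 mod 4 = 3, 626775 mod 4 = 3; sign now -1
(626775/466883) = (159892/466883)   [reduce mod 466883]
159892 = 2^2·39973; (2/466883) = -1 since 466883 mod 8 = 3, so (159892/466883) = (-1)^2·(39973/466883); sign now -1
reciprocity: (39973/466883) = +1·(466883/39973) since 39973 mod 4 = 1, 466883 mod 4 = 3; sign now -1
(466883/39973) = (27180/39973)   [reduce mod 39973]
27180 = 2^2·6795; (2/39973) = -1 since 39973 mod 8 = 5, so (27180/39973) = (-1)^2·(6795/39973); sign now -1
reciprocity: (6795/39973) = +1·(39973/6795) since 6795 mod 4 = 3, 39973 mod 4 = 1; sign now -1
(39973/6795) = (5998/6795)   [reduce mod 6795]
5998 = 2^1·2999; (2/6795) = -1 since 6795 mod 8 = 3, so (5998/6795) = (-1)^1·(2999/6795); sign now +1
reciprocity: (2999/6795) = -1·(6795/2999) since 2999 mod 4 = 3, 6795 mod 4 = 3; sign now -1
(6795/2999) = (797/2999)   [reduce mod 2999]
reciprocity: (797/2999) = +1·(2999/797) since 797 mod 4 = 1, 2999 mod 4 = 3; sign now -1
(2999/797) = (608/797)   [reduce mod 797]
608 = 2^5·19; (2/797) = -1 since 797 mod 8 = 5, so (608/797) = (-1)^5·(19/797); sign now +1
reciprocity: (19/797) = +1·(797/19) since 19 mod 4 = 3, 797 mod 4 = 1; sign now +1
(797/19) = (18/19)   [reduce mod 19]
18 = 2^1·9; (2/19) = -1 since 19 mod 8 = 3, so (18/19) = (-1)^1·(9/19); sign now -1
reciprocity: (9/19) = +1·(19/9) since 9 mod 4 = 1, 19 mod 4 = 3; sign now -1
(19/9) = (1/9)   [reduce mod 9]
(1/9) = 1; final value = sign = -1

-1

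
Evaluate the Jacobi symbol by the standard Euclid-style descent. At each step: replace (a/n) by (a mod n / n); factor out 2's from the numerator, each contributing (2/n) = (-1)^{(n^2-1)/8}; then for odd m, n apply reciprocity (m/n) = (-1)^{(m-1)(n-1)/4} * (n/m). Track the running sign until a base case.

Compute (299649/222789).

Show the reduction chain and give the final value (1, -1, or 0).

0

(299649/222789): 299649 mod 222789 = 76860, so (299649/222789) = (76860/222789)
factor out 2^2: 76860 = 2^2·19215; with 222789 mod 8 = 5, (2/222789) = -1; sign now +1; continue with (19215/222789)
flip (19215/222789) -> (222789/19215): both odd, 19215 mod 4 = 3, 222789 mod 4 = 1, so the flip contributes +1; sign now +1
(222789/19215): 222789 mod 19215 = 11424, so (222789/19215) = (11424/19215)
factor out 2^5: 11424 = 2^5·357; with 19215 mod 8 = 7, (2/19215) = +1; sign now +1; continue with (357/19215)
flip (357/19215) -> (19215/357): both odd, 357 mod 4 = 1, 19215 mod 4 = 3, so the flip contributes +1; sign now +1
(19215/357): 19215 mod 357 = 294, so (19215/357) = (294/357)
factor out 2^1: 294 = 2^1·147; with 357 mod 8 = 5, (2/357) = -1; sign now -1; continue with (147/357)
flip (147/357) -> (357/147): both odd, 147 mod 4 = 3, 357 mod 4 = 1, so the flip contributes +1; sign now -1
(357/147): 357 mod 147 = 63, so (357/147) = (63/147)
flip (63/147) -> (147/63): both odd, 63 mod 4 = 3, 147 mod 4 = 3, so the flip contributes -1; sign now +1
(147/63): 147 mod 63 = 21, so (147/63) = (21/63)
flip (21/63) -> (63/21): both odd, 21 mod 4 = 1, 63 mod 4 = 3, so the flip contributes +1; sign now +1
(63/21): 63 mod 21 = 0, so (63/21) = (0/21)
reached (0/21); gcd(a, n) > 1, so (0/21) = 0 and the symbol is 0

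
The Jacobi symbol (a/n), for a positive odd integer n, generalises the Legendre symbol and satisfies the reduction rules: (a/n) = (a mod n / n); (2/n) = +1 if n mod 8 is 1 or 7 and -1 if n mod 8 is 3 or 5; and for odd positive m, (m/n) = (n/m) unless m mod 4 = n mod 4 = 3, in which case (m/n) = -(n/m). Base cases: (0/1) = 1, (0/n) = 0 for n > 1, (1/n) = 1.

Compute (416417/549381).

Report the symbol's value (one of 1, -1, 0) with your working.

flip (416417/549381) -> (549381/416417): both odd, 416417 mod 4 = 1, 549381 mod 4 = 1, so the flip contributes +1; sign now +1
(549381/416417): 549381 mod 416417 = 132964, so (549381/416417) = (132964/416417)
factor out 2^2: 132964 = 2^2·33241; with 416417 mod 8 = 1, (2/416417) = +1; sign now +1; continue with (33241/416417)
flip (33241/416417) -> (416417/33241): both odd, 33241 mod 4 = 1, 416417 mod 4 = 1, so the flip contributes +1; sign now +1
(416417/33241): 416417 mod 33241 = 17525, so (416417/33241) = (17525/33241)
flip (17525/33241) -> (33241/17525): both odd, 17525 mod 4 = 1, 33241 mod 4 = 1, so the flip contributes +1; sign now +1
(33241/17525): 33241 mod 17525 = 15716, so (33241/17525) = (15716/17525)
factor out 2^2: 15716 = 2^2·3929; with 17525 mod 8 = 5, (2/17525) = -1; sign now +1; continue with (3929/17525)
flip (3929/17525) -> (17525/3929): both odd, 3929 mod 4 = 1, 17525 mod 4 = 1, so the flip contributes +1; sign now +1
(17525/3929): 17525 mod 3929 = 1809, so (17525/3929) = (1809/3929)
flip (1809/3929) -> (3929/1809): both odd, 1809 mod 4 = 1, 3929 mod 4 = 1, so the flip contributes +1; sign now +1
(3929/1809): 3929 mod 1809 = 311, so (3929/1809) = (311/1809)
flip (311/1809) -> (1809/311): both odd, 311 mod 4 = 3, 1809 mod 4 = 1, so the flip contributes +1; sign now +1
(1809/311): 1809 mod 311 = 254, so (1809/311) = (254/311)
factor out 2^1: 254 = 2^1·127; with 311 mod 8 = 7, (2/311) = +1; sign now +1; continue with (127/311)
flip (127/311) -> (311/127): both odd, 127 mod 4 = 3, 311 mod 4 = 3, so the flip contributes -1; sign now -1
(311/127): 311 mod 127 = 57, so (311/127) = (57/127)
flip (57/127) -> (127/57): both odd, 57 mod 4 = 1, 127 mod 4 = 3, so the flip contributes +1; sign now -1
(127/57): 127 mod 57 = 13, so (127/57) = (13/57)
flip (13/57) -> (57/13): both odd, 13 mod 4 = 1, 57 mod 4 = 1, so the flip contributes +1; sign now -1
(57/13): 57 mod 13 = 5, so (57/13) = (5/13)
flip (5/13) -> (13/5): both odd, 5 mod 4 = 1, 13 mod 4 = 1, so the flip contributes +1; sign now -1
(13/5): 13 mod 5 = 3, so (13/5) = (3/5)
flip (3/5) -> (5/3): both odd, 3 mod 4 = 3, 5 mod 4 = 1, so the flip contributes +1; sign now -1
(5/3): 5 mod 3 = 2, so (5/3) = (2/3)
factor out 2^1: 2 = 2^1·1; with 3 mod 8 = 3, (2/3) = -1; sign now +1; continue with (1/3)
reached (1/3) = 1, so the symbol is +1

1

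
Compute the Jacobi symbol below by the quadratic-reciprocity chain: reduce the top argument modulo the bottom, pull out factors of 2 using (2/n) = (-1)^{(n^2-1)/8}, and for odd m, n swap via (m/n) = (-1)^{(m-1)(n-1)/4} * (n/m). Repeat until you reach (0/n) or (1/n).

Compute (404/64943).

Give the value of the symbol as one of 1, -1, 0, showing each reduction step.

0

factor out 2^2: 404 = 2^2·101; with 64943 mod 8 = 7, (2/64943) = +1; sign now +1; continue with (101/64943)
flip (101/64943) -> (64943/101): both odd, 101 mod 4 = 1, 64943 mod 4 = 3, so the flip contributes +1; sign now +1
(64943/101): 64943 mod 101 = 0, so (64943/101) = (0/101)
reached (0/101); gcd(a, n) > 1, so (0/101) = 0 and the symbol is 0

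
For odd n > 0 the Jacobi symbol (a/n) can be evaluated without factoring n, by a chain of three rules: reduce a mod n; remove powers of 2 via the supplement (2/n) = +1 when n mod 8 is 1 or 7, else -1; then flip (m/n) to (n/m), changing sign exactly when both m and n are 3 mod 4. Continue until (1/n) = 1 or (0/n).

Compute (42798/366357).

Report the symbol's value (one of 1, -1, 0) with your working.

42798 = 2^1·21399; (2/366357) = -1 since 366357 mod 8 = 5, so (42798/366357) = (-1)^1·(21399/366357); sign now -1
reciprocity: (21399/366357) = +1·(366357/21399) since 21399 mod 4 = 3, 366357 mod 4 = 1; sign now -1
(366357/21399) = (2574/21399)   [reduce mod 21399]
2574 = 2^1·1287; (2/21399) = +1 since 21399 mod 8 = 7, so (2574/21399) = (+1)^1·(1287/21399); sign now -1
reciprocity: (1287/21399) = -1·(21399/1287) since 1287 mod 4 = 3, 21399 mod 4 = 3; sign now +1
(21399/1287) = (807/1287)   [reduce mod 1287]
reciprocity: (807/1287) = -1·(1287/807) since 807 mod 4 = 3, 1287 mod 4 = 3; sign now -1
(1287/807) = (480/807)   [reduce mod 807]
480 = 2^5·15; (2/807) = +1 since 807 mod 8 = 7, so (480/807) = (+1)^5·(15/807); sign now -1
reciprocity: (15/807) = -1·(807/15) since 15 mod 4 = 3, 807 mod 4 = 3; sign now +1
(807/15) = (12/15)   [reduce mod 15]
12 = 2^2·3; (2/15) = +1 since 15 mod 8 = 7, so (12/15) = (+1)^2·(3/15); sign now +1
reciprocity: (3/15) = -1·(15/3) since 3 mod 4 = 3, 15 mod 4 = 3; sign now -1
(15/3) = (0/3)   [reduce mod 3]
(0/3) = 0   [gcd(a, n) > 1]; final value = 0

0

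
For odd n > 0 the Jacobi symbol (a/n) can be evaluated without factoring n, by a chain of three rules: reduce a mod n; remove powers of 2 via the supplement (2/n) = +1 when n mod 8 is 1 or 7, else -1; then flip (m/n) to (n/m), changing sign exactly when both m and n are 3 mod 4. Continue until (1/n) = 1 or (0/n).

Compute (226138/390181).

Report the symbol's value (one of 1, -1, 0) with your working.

factor out 2^1: 226138 = 2^1·113069; with 390181 mod 8 = 5, (2/390181) = -1; sign now -1; continue with (113069/390181)
flip (113069/390181) -> (390181/113069): both odd, 113069 mod 4 = 1, 390181 mod 4 = 1, so the flip contributes +1; sign now -1
(390181/113069): 390181 mod 113069 = 50974, so (390181/113069) = (50974/113069)
factor out 2^1: 50974 = 2^1·25487; with 113069 mod 8 = 5, (2/113069) = -1; sign now +1; continue with (25487/113069)
flip (25487/113069) -> (113069/25487): both odd, 25487 mod 4 = 3, 113069 mod 4 = 1, so the flip contributes +1; sign now +1
(113069/25487): 113069 mod 25487 = 11121, so (113069/25487) = (11121/25487)
flip (11121/25487) -> (25487/11121): both odd, 11121 mod 4 = 1, 25487 mod 4 = 3, so the flip contributes +1; sign now +1
(25487/11121): 25487 mod 11121 = 3245, so (25487/11121) = (3245/11121)
flip (3245/11121) -> (11121/3245): both odd, 3245 mod 4 = 1, 11121 mod 4 = 1, so the flip contributes +1; sign now +1
(11121/3245): 11121 mod 3245 = 1386, so (11121/3245) = (1386/3245)
factor out 2^1: 1386 = 2^1·693; with 3245 mod 8 = 5, (2/3245) = -1; sign now -1; continue with (693/3245)
flip (693/3245) -> (3245/693): both odd, 693 mod 4 = 1, 3245 mod 4 = 1, so the flip contributes +1; sign now -1
(3245/693): 3245 mod 693 = 473, so (3245/693) = (473/693)
flip (473/693) -> (693/473): both odd, 473 mod 4 = 1, 693 mod 4 = 1, so the flip contributes +1; sign now -1
(693/473): 693 mod 473 = 220, so (693/473) = (220/473)
factor out 2^2: 220 = 2^2·55; with 473 mod 8 = 1, (2/473) = +1; sign now -1; continue with (55/473)
flip (55/473) -> (473/55): both odd, 55 mod 4 = 3, 473 mod 4 = 1, so the flip contributes +1; sign now -1
(473/55): 473 mod 55 = 33, so (473/55) = (33/55)
flip (33/55) -> (55/33): both odd, 33 mod 4 = 1, 55 mod 4 = 3, so the flip contributes +1; sign now -1
(55/33): 55 mod 33 = 22, so (55/33) = (22/33)
factor out 2^1: 22 = 2^1·11; with 33 mod 8 = 1, (2/33) = +1; sign now -1; continue with (11/33)
flip (11/33) -> (33/11): both odd, 11 mod 4 = 3, 33 mod 4 = 1, so the flip contributes +1; sign now -1
(33/11): 33 mod 11 = 0, so (33/11) = (0/11)
reached (0/11); gcd(a, n) > 1, so (0/11) = 0 and the symbol is 0

0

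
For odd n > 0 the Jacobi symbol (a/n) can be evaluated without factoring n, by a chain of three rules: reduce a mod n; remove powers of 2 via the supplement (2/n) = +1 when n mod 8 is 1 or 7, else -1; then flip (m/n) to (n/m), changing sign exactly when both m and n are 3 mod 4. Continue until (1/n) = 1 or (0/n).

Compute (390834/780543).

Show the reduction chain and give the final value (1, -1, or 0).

factor out 2^1: 390834 = 2^1·195417; with 780543 mod 8 = 7, (2/780543) = +1; sign now +1; continue with (195417/780543)
flip (195417/780543) -> (780543/195417): both odd, 195417 mod 4 = 1, 780543 mod 4 = 3, so the flip contributes +1; sign now +1
(780543/195417): 780543 mod 195417 = 194292, so (780543/195417) = (194292/195417)
factor out 2^2: 194292 = 2^2·48573; with 195417 mod 8 = 1, (2/195417) = +1; sign now +1; continue with (48573/195417)
flip (48573/195417) -> (195417/48573): both odd, 48573 mod 4 = 1, 195417 mod 4 = 1, so the flip contributes +1; sign now +1
(195417/48573): 195417 mod 48573 = 1125, so (195417/48573) = (1125/48573)
flip (1125/48573) -> (48573/1125): both odd, 1125 mod 4 = 1, 48573 mod 4 = 1, so the flip contributes +1; sign now +1
(48573/1125): 48573 mod 1125 = 198, so (48573/1125) = (198/1125)
factor out 2^1: 198 = 2^1·99; with 1125 mod 8 = 5, (2/1125) = -1; sign now -1; continue with (99/1125)
flip (99/1125) -> (1125/99): both odd, 99 mod 4 = 3, 1125 mod 4 = 1, so the flip contributes +1; sign now -1
(1125/99): 1125 mod 99 = 36, so (1125/99) = (36/99)
factor out 2^2: 36 = 2^2·9; with 99 mod 8 = 3, (2/99) = -1; sign now -1; continue with (9/99)
flip (9/99) -> (99/9): both odd, 9 mod 4 = 1, 99 mod 4 = 3, so the flip contributes +1; sign now -1
(99/9): 99 mod 9 = 0, so (99/9) = (0/9)
reached (0/9); gcd(a, n) > 1, so (0/9) = 0 and the symbol is 0

0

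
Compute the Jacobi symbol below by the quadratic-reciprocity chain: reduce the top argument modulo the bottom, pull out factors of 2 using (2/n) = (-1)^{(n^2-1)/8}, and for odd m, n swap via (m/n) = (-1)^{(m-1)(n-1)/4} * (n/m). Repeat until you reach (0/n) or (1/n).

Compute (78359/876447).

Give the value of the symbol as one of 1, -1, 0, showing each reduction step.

reciprocity: (78359/876447) = -1·(876447/78359) since 78359 mod 4 = 3, 876447 mod 4 = 3; sign now -1
(876447/78359) = (14498/78359)   [reduce mod 78359]
14498 = 2^1·7249; (2/78359) = +1 since 78359 mod 8 = 7, so (14498/78359) = (+1)^1·(7249/78359); sign now -1
reciprocity: (7249/78359) = +1·(78359/7249) since 7249 mod 4 = 1, 78359 mod 4 = 3; sign now -1
(78359/7249) = (5869/7249)   [reduce mod 7249]
reciprocity: (5869/7249) = +1·(7249/5869) since 5869 mod 4 = 1, 7249 mod 4 = 1; sign now -1
(7249/5869) = (1380/5869)   [reduce mod 5869]
1380 = 2^2·345; (2/5869) = -1 since 5869 mod 8 = 5, so (1380/5869) = (-1)^2·(345/5869); sign now -1
reciprocity: (345/5869) = +1·(5869/345) since 345 mod 4 = 1, 5869 mod 4 = 1; sign now -1
(5869/345) = (4/345)   [reduce mod 345]
4 = 2^2·1; (2/345) = +1 since 345 mod 8 = 1, so (4/345) = (+1)^2·(1/345); sign now -1
(1/345) = 1; final value = sign = -1

-1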